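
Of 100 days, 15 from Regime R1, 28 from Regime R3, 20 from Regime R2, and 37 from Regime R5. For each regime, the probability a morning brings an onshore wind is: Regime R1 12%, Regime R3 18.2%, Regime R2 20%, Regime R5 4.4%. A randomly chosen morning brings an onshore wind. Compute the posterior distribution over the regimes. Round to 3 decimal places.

Regime R1 0.144, Regime R3 0.407, Regime R2 0.319, Regime R5 0.130

Compute prior × likelihood for every hypothesis:
  Regime R1: 0.15 × 0.12 = 0.018
  Regime R3: 0.28 × 0.182 = 0.05096
  Regime R2: 0.2 × 0.2 = 0.04
  Regime R5: 0.37 × 0.044 = 0.01628
Sum = 0.12524.
P(Regime R1 | onshore) = 0.018/0.12524 ≈ 0.144
P(Regime R3 | onshore) = 0.05096/0.12524 ≈ 0.407
P(Regime R2 | onshore) = 0.04/0.12524 ≈ 0.319
P(Regime R5 | onshore) = 0.01628/0.12524 ≈ 0.130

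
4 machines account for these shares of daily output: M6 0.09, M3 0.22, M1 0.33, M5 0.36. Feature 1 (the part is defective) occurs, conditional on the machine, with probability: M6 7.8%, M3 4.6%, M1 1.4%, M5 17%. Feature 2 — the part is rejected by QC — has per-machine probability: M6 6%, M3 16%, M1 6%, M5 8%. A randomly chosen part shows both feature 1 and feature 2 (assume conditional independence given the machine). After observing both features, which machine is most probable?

Unnormalized posteriors (prior × likelihood):
  M6: 0.09 × 0.078 × 0.06 = 0.0004212
  M3: 0.22 × 0.046 × 0.16 = 0.0016192
  M1: 0.33 × 0.014 × 0.06 = 0.0002772
  M5: 0.36 × 0.17 × 0.08 = 0.004896
Total = 0.0072136.
Largest term belongs to M5, so M5 is most probable.

M5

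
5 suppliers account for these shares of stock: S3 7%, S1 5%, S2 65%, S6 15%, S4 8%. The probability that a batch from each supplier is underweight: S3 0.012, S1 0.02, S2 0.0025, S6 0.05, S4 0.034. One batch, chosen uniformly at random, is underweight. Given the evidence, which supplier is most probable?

S6

Prior × likelihood for each hypothesis:
  S3: 0.07 × 0.012 = 0.00084
  S1: 0.05 × 0.02 = 0.001
  S2: 0.65 × 0.0025 = 0.001625
  S6: 0.15 × 0.05 = 0.0075
  S4: 0.08 × 0.034 = 0.00272
Normalizing constant = 0.013685.
Largest term belongs to S6, so S6 is most probable.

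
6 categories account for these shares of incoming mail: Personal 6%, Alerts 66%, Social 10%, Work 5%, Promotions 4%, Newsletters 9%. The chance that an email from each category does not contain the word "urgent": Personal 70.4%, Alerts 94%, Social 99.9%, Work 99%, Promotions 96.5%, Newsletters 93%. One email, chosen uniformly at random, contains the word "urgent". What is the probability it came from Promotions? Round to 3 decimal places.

0.021

Taking complements, P(urgent-flag | each) = Personal 0.296, Alerts 0.06, Social 0.001, Work 0.01, Promotions 0.035, Newsletters 0.07.
Unnormalized posteriors (prior × likelihood):
  Personal: 0.06 × 0.296 = 0.01776
  Alerts: 0.66 × 0.06 = 0.0396
  Social: 0.1 × 0.001 = 0.0001
  Work: 0.05 × 0.01 = 0.0005
  Promotions: 0.04 × 0.035 = 0.0014
  Newsletters: 0.09 × 0.07 = 0.0063
Sum = 0.06566.
P(Promotions | evidence) = 0.0014 / 0.06566 ≈ 0.021.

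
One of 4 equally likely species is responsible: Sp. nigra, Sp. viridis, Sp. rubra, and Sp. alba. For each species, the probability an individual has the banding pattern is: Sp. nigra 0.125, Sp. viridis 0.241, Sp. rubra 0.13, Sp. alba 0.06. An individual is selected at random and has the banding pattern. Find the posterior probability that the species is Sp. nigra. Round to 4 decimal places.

With a uniform prior (1/4 each), posterior ∝ likelihood:
  Sp. nigra: 0.125
  Sp. viridis: 0.241
  Sp. rubra: 0.13
  Sp. alba: 0.06
Sum = 0.556.
P(Sp. nigra | evidence) = 0.125 / 0.556 ≈ 0.2248.

0.2248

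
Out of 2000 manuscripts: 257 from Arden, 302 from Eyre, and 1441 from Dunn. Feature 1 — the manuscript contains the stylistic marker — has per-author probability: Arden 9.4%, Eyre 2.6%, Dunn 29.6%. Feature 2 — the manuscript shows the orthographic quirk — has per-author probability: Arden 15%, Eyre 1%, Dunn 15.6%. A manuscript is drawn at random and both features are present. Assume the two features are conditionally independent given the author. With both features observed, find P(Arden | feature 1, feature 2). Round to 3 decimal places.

Unnormalized posteriors (prior × likelihood):
  Arden: 0.1285 × 0.094 × 0.15 = 0.00181185
  Eyre: 0.151 × 0.026 × 0.01 = 0.00003926
  Dunn: 0.7205 × 0.296 × 0.156 = 0.033269808
Total = 0.035120918.
P(Arden | evidence) = 0.00181185 / 0.035120918 ≈ 0.052.

0.052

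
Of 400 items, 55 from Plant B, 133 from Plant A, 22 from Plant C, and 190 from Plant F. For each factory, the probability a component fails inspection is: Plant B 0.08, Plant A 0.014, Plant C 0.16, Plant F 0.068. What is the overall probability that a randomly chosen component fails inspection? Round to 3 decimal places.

0.057

Prior × likelihood for each hypothesis:
  Plant B: 0.1375 × 0.08 = 0.011
  Plant A: 0.3325 × 0.014 = 0.004655
  Plant C: 0.055 × 0.16 = 0.0088
  Plant F: 0.475 × 0.068 = 0.0323
P(nonconforming) = 0.011 + 0.004655 + 0.0088 + 0.0323 = 0.056755 → 0.057.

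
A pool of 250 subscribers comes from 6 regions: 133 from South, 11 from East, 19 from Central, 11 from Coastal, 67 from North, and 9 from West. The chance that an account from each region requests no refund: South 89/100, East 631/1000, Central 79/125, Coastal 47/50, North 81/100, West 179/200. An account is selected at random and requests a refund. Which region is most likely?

South

Taking complements, P(refund | each) = South 0.11, East 0.369, Central 0.368, Coastal 0.06, North 0.19, West 0.105.
Prior × likelihood for each hypothesis:
  South: 0.532 × 0.11 = 0.05852
  East: 0.044 × 0.369 = 0.016236
  Central: 0.076 × 0.368 = 0.027968
  Coastal: 0.044 × 0.06 = 0.00264
  North: 0.268 × 0.19 = 0.05092
  West: 0.036 × 0.105 = 0.00378
Normalizing constant = 0.160064.
Largest term belongs to South, so South is most probable.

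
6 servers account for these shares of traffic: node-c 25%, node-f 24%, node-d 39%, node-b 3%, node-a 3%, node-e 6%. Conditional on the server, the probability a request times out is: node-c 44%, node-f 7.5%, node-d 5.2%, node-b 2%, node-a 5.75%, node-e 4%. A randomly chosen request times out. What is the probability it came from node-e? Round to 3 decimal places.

Prior × likelihood for each hypothesis:
  node-c: 0.25 × 0.44 = 0.11
  node-f: 0.24 × 0.075 = 0.018
  node-d: 0.39 × 0.052 = 0.02028
  node-b: 0.03 × 0.02 = 0.0006
  node-a: 0.03 × 0.0575 = 0.001725
  node-e: 0.06 × 0.04 = 0.0024
Normalizing constant = 0.153005.
P(node-e | evidence) = 0.0024 / 0.153005 ≈ 0.016.

0.016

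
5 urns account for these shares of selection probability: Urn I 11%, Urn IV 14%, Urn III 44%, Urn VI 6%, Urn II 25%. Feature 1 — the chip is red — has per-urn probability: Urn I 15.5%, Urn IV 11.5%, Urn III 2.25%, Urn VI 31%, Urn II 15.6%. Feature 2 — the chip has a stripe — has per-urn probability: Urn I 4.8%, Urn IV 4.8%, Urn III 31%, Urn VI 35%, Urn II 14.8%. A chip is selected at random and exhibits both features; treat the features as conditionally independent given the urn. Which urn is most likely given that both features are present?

By Bayes' rule, posterior ∝ prior × likelihood:
  Urn I: 0.11 × 0.155 × 0.048 = 0.0008184
  Urn IV: 0.14 × 0.115 × 0.048 = 0.0007728
  Urn III: 0.44 × 0.0225 × 0.31 = 0.003069
  Urn VI: 0.06 × 0.31 × 0.35 = 0.00651
  Urn II: 0.25 × 0.156 × 0.148 = 0.005772
Normalizing constant = 0.0169422.
Largest term belongs to Urn VI, so Urn VI is most probable.

Urn VI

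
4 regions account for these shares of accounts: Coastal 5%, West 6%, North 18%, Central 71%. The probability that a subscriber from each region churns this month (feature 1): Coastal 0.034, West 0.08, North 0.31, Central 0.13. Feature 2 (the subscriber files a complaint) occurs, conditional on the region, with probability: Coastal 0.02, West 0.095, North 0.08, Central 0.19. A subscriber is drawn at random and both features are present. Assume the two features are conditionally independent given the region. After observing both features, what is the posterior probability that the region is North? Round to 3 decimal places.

By Bayes' rule, posterior ∝ prior × likelihood:
  Coastal: 0.05 × 0.034 × 0.02 = 0.000034
  West: 0.06 × 0.08 × 0.095 = 0.000456
  North: 0.18 × 0.31 × 0.08 = 0.004464
  Central: 0.71 × 0.13 × 0.19 = 0.017537
Total = 0.022491.
P(North | evidence) = 0.004464 / 0.022491 ≈ 0.198.

0.198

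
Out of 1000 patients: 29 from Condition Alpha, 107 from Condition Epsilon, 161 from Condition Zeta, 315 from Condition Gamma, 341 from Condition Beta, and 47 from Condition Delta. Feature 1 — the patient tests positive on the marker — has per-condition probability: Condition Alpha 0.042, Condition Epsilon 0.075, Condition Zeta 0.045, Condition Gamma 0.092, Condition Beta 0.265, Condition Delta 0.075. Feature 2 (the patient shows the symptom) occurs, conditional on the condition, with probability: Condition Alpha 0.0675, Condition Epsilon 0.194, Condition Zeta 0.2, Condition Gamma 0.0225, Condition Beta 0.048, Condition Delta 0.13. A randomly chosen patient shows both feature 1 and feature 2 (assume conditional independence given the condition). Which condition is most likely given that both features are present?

Condition Beta

Compute prior × likelihood for every hypothesis:
  Condition Alpha: 0.029 × 0.042 × 0.0675 = 0.000082215
  Condition Epsilon: 0.107 × 0.075 × 0.194 = 0.00155685
  Condition Zeta: 0.161 × 0.045 × 0.2 = 0.001449
  Condition Gamma: 0.315 × 0.092 × 0.0225 = 0.00065205
  Condition Beta: 0.341 × 0.265 × 0.048 = 0.00433752
  Condition Delta: 0.047 × 0.075 × 0.13 = 0.00045825
Total = 0.008535885.
Largest term belongs to Condition Beta, so Condition Beta is most probable.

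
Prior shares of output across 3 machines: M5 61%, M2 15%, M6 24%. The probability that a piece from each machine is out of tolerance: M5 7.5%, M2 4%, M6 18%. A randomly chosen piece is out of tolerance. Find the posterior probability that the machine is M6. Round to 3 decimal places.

0.455

Unnormalized posteriors (prior × likelihood):
  M5: 0.61 × 0.075 = 0.04575
  M2: 0.15 × 0.04 = 0.006
  M6: 0.24 × 0.18 = 0.0432
Normalizing constant = 0.09495.
P(M6 | evidence) = 0.0432 / 0.09495 ≈ 0.455.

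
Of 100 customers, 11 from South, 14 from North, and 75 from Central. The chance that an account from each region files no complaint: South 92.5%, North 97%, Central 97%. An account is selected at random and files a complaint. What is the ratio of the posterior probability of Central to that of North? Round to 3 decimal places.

5.357

Taking complements, P(complaint | each) = South 0.075, North 0.03, Central 0.03.
By Bayes' rule, posterior ∝ prior × likelihood:
  South: 0.11 × 0.075 = 0.00825
  North: 0.14 × 0.03 = 0.0042
  Central: 0.75 × 0.03 = 0.0225
Sum = 0.03495.
The ratio is 0.0225 / 0.0042 (the normalizer cancels) = 5.357.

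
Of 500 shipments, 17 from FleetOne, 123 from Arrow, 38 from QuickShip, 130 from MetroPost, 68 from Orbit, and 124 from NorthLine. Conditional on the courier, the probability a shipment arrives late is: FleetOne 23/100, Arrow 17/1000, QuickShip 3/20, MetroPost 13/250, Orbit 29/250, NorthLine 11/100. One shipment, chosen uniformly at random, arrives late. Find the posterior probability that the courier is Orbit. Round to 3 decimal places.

Unnormalized posteriors (prior × likelihood):
  FleetOne: 0.034 × 0.23 = 0.00782
  Arrow: 0.246 × 0.017 = 0.004182
  QuickShip: 0.076 × 0.15 = 0.0114
  MetroPost: 0.26 × 0.052 = 0.01352
  Orbit: 0.136 × 0.116 = 0.015776
  NorthLine: 0.248 × 0.11 = 0.02728
Total = 0.079978.
P(Orbit | evidence) = 0.015776 / 0.079978 ≈ 0.197.

0.197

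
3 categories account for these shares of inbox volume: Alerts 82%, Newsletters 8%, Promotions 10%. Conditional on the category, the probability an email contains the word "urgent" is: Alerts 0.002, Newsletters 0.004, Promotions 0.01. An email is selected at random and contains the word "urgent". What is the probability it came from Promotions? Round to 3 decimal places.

Compute prior × likelihood for every hypothesis:
  Alerts: 0.82 × 0.002 = 0.00164
  Newsletters: 0.08 × 0.004 = 0.00032
  Promotions: 0.1 × 0.01 = 0.001
Normalizing constant = 0.00296.
P(Promotions | evidence) = 0.001 / 0.00296 ≈ 0.338.

0.338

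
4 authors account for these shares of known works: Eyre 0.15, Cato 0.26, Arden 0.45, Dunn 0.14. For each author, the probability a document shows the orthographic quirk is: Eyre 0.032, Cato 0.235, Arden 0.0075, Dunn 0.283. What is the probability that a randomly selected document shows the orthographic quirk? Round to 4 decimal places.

Prior × likelihood for each hypothesis:
  Eyre: 0.15 × 0.032 = 0.0048
  Cato: 0.26 × 0.235 = 0.0611
  Arden: 0.45 × 0.0075 = 0.003375
  Dunn: 0.14 × 0.283 = 0.03962
P(quirk) = 0.0048 + 0.0611 + 0.003375 + 0.03962 = 0.108895 → 0.1089.

0.1089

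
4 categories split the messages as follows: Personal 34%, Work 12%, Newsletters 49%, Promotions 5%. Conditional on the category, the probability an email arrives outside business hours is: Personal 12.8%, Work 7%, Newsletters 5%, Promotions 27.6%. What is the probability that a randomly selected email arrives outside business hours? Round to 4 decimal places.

0.0902

Compute prior × likelihood for every hypothesis:
  Personal: 0.34 × 0.128 = 0.04352
  Work: 0.12 × 0.07 = 0.0084
  Newsletters: 0.49 × 0.05 = 0.0245
  Promotions: 0.05 × 0.276 = 0.0138
P(off-hours) = 0.04352 + 0.0084 + 0.0245 + 0.0138 = 0.09022 → 0.0902.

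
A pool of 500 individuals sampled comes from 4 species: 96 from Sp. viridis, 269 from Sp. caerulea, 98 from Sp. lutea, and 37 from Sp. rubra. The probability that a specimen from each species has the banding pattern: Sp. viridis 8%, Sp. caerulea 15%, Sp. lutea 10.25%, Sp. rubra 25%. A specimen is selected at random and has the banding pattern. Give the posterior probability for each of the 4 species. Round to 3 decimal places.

Sp. viridis 0.114, Sp. caerulea 0.599, Sp. lutea 0.149, Sp. rubra 0.137

Compute prior × likelihood for every hypothesis:
  Sp. viridis: 0.192 × 0.08 = 0.01536
  Sp. caerulea: 0.538 × 0.15 = 0.0807
  Sp. lutea: 0.196 × 0.1025 = 0.02009
  Sp. rubra: 0.074 × 0.25 = 0.0185
Normalizing constant = 0.13465.
P(Sp. viridis | banded) = 0.01536/0.13465 ≈ 0.114
P(Sp. caerulea | banded) = 0.0807/0.13465 ≈ 0.599
P(Sp. lutea | banded) = 0.02009/0.13465 ≈ 0.149
P(Sp. rubra | banded) = 0.0185/0.13465 ≈ 0.137
(Check: 0.114+0.599+0.149+0.137 = 0.999.)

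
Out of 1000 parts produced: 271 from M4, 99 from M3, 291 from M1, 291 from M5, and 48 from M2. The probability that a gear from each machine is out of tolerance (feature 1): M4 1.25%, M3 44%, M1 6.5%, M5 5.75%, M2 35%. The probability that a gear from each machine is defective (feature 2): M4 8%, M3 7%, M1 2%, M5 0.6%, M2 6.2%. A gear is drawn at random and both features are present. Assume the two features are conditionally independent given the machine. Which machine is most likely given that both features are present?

By Bayes' rule, posterior ∝ prior × likelihood:
  M4: 0.271 × 0.0125 × 0.08 = 0.000271
  M3: 0.099 × 0.44 × 0.07 = 0.0030492
  M1: 0.291 × 0.065 × 0.02 = 0.0003783
  M5: 0.291 × 0.0575 × 0.006 = 0.000100395
  M2: 0.048 × 0.35 × 0.062 = 0.0010416
Normalizing constant = 0.004840495.
Largest term belongs to M3, so M3 is most probable.

M3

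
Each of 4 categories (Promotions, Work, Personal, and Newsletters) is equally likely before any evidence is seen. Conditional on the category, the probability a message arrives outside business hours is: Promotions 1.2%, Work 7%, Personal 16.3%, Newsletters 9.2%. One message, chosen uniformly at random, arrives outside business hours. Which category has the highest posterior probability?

Personal

Since the prior is uniform, the posterior is proportional to the likelihood:
  Promotions: 0.012
  Work: 0.07
  Personal: 0.163
  Newsletters: 0.092
Sum = 0.337.
Largest term belongs to Personal, so Personal is most probable.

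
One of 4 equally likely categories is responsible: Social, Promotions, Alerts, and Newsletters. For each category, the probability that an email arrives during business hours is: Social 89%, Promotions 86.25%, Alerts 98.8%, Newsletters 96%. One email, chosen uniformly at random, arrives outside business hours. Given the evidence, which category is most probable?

Taking complements, P(off-hours | each) = Social 0.11, Promotions 0.1375, Alerts 0.012, Newsletters 0.04.
Since the prior is uniform, the posterior is proportional to the likelihood:
  Social: 0.11
  Promotions: 0.1375
  Alerts: 0.012
  Newsletters: 0.04
Sum = 0.2995.
Largest term belongs to Promotions, so Promotions is most probable.

Promotions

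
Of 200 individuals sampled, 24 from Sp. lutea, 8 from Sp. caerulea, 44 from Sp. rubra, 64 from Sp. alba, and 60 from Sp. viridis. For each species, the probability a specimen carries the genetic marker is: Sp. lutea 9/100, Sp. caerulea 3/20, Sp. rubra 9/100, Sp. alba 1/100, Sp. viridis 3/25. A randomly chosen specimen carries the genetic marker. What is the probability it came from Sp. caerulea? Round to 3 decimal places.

By Bayes' rule, posterior ∝ prior × likelihood:
  Sp. lutea: 0.12 × 0.09 = 0.0108
  Sp. caerulea: 0.04 × 0.15 = 0.006
  Sp. rubra: 0.22 × 0.09 = 0.0198
  Sp. alba: 0.32 × 0.01 = 0.0032
  Sp. viridis: 0.3 × 0.12 = 0.036
Normalizing constant = 0.0758.
P(Sp. caerulea | evidence) = 0.006 / 0.0758 ≈ 0.079.

0.079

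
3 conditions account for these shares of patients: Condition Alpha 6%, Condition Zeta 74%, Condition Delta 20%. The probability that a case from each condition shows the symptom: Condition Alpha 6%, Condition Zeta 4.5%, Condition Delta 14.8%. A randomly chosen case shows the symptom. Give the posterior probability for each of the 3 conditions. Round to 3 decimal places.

Compute prior × likelihood for every hypothesis:
  Condition Alpha: 0.06 × 0.06 = 0.0036
  Condition Zeta: 0.74 × 0.045 = 0.0333
  Condition Delta: 0.2 × 0.148 = 0.0296
Normalizing constant = 0.0665.
P(Condition Alpha | symptomatic) = 0.0036/0.0665 ≈ 0.054
P(Condition Zeta | symptomatic) = 0.0333/0.0665 ≈ 0.501
P(Condition Delta | symptomatic) = 0.0296/0.0665 ≈ 0.445

Condition Alpha 0.054, Condition Zeta 0.501, Condition Delta 0.445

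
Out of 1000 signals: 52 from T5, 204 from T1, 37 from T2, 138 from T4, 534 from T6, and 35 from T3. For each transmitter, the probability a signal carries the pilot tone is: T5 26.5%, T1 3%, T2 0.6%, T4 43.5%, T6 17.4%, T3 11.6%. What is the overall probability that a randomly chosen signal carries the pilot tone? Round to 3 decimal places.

0.177

Prior × likelihood for each hypothesis:
  T5: 0.052 × 0.265 = 0.01378
  T1: 0.204 × 0.03 = 0.00612
  T2: 0.037 × 0.006 = 0.000222
  T4: 0.138 × 0.435 = 0.06003
  T6: 0.534 × 0.174 = 0.092916
  T3: 0.035 × 0.116 = 0.00406
P(pilot) = 0.01378 + 0.00612 + 0.000222 + 0.06003 + 0.092916 + 0.00406 = 0.177128 → 0.177.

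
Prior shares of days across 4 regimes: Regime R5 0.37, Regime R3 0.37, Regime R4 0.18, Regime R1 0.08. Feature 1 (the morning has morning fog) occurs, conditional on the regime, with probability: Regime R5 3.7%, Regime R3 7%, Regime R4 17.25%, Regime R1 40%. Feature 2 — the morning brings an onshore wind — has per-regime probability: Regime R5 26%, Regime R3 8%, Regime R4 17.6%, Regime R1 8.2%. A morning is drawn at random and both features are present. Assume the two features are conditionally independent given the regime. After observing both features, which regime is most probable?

By Bayes' rule, posterior ∝ prior × likelihood:
  Regime R5: 0.37 × 0.037 × 0.26 = 0.0035594
  Regime R3: 0.37 × 0.07 × 0.08 = 0.002072
  Regime R4: 0.18 × 0.1725 × 0.176 = 0.0054648
  Regime R1: 0.08 × 0.4 × 0.082 = 0.002624
Total = 0.0137202.
Largest term belongs to Regime R4, so Regime R4 is most probable.

Regime R4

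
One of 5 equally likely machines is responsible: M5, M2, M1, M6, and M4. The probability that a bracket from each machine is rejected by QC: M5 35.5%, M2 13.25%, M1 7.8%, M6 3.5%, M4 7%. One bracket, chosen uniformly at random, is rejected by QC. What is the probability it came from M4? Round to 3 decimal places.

With a uniform prior (1/5 each), posterior ∝ likelihood:
  M5: 0.355
  M2: 0.1325
  M1: 0.078
  M6: 0.035
  M4: 0.07
Normalizing constant = 0.6705.
P(M4 | evidence) = 0.07 / 0.6705 ≈ 0.104.

0.104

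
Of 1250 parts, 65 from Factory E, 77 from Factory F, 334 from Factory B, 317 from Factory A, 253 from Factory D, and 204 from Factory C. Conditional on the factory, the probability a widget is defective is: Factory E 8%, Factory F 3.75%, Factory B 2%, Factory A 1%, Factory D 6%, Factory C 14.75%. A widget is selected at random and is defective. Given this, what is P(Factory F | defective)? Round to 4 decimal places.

Compute prior × likelihood for every hypothesis:
  Factory E: 0.052 × 0.08 = 0.00416
  Factory F: 0.0616 × 0.0375 = 0.00231
  Factory B: 0.2672 × 0.02 = 0.005344
  Factory A: 0.2536 × 0.01 = 0.002536
  Factory D: 0.2024 × 0.06 = 0.012144
  Factory C: 0.1632 × 0.1475 = 0.024072
Total = 0.050566.
P(Factory F | evidence) = 0.00231 / 0.050566 ≈ 0.0457.

0.0457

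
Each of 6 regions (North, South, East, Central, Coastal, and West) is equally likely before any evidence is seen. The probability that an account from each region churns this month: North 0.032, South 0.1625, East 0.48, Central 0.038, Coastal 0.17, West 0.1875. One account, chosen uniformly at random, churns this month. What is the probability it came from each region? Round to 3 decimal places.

With a uniform prior (1/6 each), posterior ∝ likelihood:
  North: 0.032
  South: 0.1625
  East: 0.48
  Central: 0.038
  Coastal: 0.17
  West: 0.1875
Normalizing constant = 1.07.
P(North | churn) = 0.032/1.07 ≈ 0.030
P(South | churn) = 0.1625/1.07 ≈ 0.152
P(East | churn) = 0.48/1.07 ≈ 0.449
P(Central | churn) = 0.038/1.07 ≈ 0.036
P(Coastal | churn) = 0.17/1.07 ≈ 0.159
P(West | churn) = 0.1875/1.07 ≈ 0.175

North 0.030, South 0.152, East 0.449, Central 0.036, Coastal 0.159, West 0.175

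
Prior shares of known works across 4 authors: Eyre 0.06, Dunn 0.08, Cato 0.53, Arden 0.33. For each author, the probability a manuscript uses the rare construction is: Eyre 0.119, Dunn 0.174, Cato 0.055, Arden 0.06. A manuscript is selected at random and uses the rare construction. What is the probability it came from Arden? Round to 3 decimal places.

Prior × likelihood for each hypothesis:
  Eyre: 0.06 × 0.119 = 0.00714
  Dunn: 0.08 × 0.174 = 0.01392
  Cato: 0.53 × 0.055 = 0.02915
  Arden: 0.33 × 0.06 = 0.0198
Total = 0.07001.
P(Arden | evidence) = 0.0198 / 0.07001 ≈ 0.283.

0.283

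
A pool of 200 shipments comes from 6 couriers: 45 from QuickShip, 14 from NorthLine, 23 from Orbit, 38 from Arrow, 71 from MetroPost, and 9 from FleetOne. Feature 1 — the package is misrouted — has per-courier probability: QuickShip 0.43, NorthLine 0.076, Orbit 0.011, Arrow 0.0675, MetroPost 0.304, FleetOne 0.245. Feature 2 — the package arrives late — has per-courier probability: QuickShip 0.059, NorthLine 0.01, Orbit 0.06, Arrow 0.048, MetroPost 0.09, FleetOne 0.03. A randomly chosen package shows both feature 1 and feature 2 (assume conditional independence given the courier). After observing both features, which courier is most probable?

Unnormalized posteriors (prior × likelihood):
  QuickShip: 0.225 × 0.43 × 0.059 = 0.00570825
  NorthLine: 0.07 × 0.076 × 0.01 = 0.0000532
  Orbit: 0.115 × 0.011 × 0.06 = 0.0000759
  Arrow: 0.19 × 0.0675 × 0.048 = 0.0006156
  MetroPost: 0.355 × 0.304 × 0.09 = 0.0097128
  FleetOne: 0.045 × 0.245 × 0.03 = 0.00033075
Sum = 0.0164965.
Largest term belongs to MetroPost, so MetroPost is most probable.

MetroPost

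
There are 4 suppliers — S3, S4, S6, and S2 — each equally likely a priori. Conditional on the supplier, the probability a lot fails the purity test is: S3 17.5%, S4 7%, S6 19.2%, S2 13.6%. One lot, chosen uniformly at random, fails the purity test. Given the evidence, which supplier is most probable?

Since the prior is uniform, the posterior is proportional to the likelihood:
  S3: 0.175
  S4: 0.07
  S6: 0.192
  S2: 0.136
Total = 0.573.
Largest term belongs to S6, so S6 is most probable.

S6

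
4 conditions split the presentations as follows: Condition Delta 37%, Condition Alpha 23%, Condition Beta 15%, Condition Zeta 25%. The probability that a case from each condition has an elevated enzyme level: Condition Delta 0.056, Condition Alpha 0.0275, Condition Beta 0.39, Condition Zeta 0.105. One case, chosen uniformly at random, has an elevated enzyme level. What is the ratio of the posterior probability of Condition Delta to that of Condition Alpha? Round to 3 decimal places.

Prior × likelihood for each hypothesis:
  Condition Delta: 0.37 × 0.056 = 0.02072
  Condition Alpha: 0.23 × 0.0275 = 0.006325
  Condition Beta: 0.15 × 0.39 = 0.0585
  Condition Zeta: 0.25 × 0.105 = 0.02625
Normalizing constant = 0.111795.
The ratio is 0.02072 / 0.006325 (the normalizer cancels) = 3.276.

3.276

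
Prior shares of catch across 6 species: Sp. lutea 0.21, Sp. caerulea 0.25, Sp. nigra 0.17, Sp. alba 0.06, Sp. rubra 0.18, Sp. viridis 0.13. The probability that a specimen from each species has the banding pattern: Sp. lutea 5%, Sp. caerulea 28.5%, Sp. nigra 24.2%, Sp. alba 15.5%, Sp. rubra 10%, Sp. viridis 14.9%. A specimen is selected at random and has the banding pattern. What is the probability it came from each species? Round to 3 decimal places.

Sp. lutea 0.062, Sp. caerulea 0.420, Sp. nigra 0.243, Sp. alba 0.055, Sp. rubra 0.106, Sp. viridis 0.114

By Bayes' rule, posterior ∝ prior × likelihood:
  Sp. lutea: 0.21 × 0.05 = 0.0105
  Sp. caerulea: 0.25 × 0.285 = 0.07125
  Sp. nigra: 0.17 × 0.242 = 0.04114
  Sp. alba: 0.06 × 0.155 = 0.0093
  Sp. rubra: 0.18 × 0.1 = 0.018
  Sp. viridis: 0.13 × 0.149 = 0.01937
Total = 0.16956.
P(Sp. lutea | banded) = 0.0105/0.16956 ≈ 0.062
P(Sp. caerulea | banded) = 0.07125/0.16956 ≈ 0.420
P(Sp. nigra | banded) = 0.04114/0.16956 ≈ 0.243
P(Sp. alba | banded) = 0.0093/0.16956 ≈ 0.055
P(Sp. rubra | banded) = 0.018/0.16956 ≈ 0.106
P(Sp. viridis | banded) = 0.01937/0.16956 ≈ 0.114
(Check: 0.062+0.420+0.243+0.055+0.106+0.114 = 1.000.)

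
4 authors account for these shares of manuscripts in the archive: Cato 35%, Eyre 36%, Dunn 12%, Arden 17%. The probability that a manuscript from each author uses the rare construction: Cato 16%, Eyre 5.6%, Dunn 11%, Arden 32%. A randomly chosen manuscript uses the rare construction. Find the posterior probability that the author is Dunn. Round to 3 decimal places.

0.092

Compute prior × likelihood for every hypothesis:
  Cato: 0.35 × 0.16 = 0.056
  Eyre: 0.36 × 0.056 = 0.02016
  Dunn: 0.12 × 0.11 = 0.0132
  Arden: 0.17 × 0.32 = 0.0544
Sum = 0.14376.
P(Dunn | evidence) = 0.0132 / 0.14376 ≈ 0.092.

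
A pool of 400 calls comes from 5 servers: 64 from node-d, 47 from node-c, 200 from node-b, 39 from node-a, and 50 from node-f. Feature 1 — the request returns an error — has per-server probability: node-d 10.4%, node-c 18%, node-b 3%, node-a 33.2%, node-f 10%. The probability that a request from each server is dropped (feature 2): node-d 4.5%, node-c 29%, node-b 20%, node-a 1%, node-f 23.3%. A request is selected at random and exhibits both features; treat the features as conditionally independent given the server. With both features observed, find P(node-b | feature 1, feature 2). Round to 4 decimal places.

0.2287

Compute prior × likelihood for every hypothesis:
  node-d: 0.16 × 0.104 × 0.045 = 0.0007488
  node-c: 0.1175 × 0.18 × 0.29 = 0.0061335
  node-b: 0.5 × 0.03 × 0.2 = 0.003
  node-a: 0.0975 × 0.332 × 0.01 = 0.0003237
  node-f: 0.125 × 0.1 × 0.233 = 0.0029125
Sum = 0.0131185.
P(node-b | evidence) = 0.003 / 0.0131185 ≈ 0.2287.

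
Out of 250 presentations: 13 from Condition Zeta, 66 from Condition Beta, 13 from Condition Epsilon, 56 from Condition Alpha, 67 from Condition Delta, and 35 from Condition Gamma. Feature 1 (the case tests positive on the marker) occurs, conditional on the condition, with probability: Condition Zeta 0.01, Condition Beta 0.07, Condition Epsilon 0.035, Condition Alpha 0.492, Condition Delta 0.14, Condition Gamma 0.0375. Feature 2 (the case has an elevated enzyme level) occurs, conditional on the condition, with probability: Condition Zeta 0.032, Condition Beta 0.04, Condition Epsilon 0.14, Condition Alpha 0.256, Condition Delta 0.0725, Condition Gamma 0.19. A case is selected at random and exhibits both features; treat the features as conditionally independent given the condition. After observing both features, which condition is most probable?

Prior × likelihood for each hypothesis:
  Condition Zeta: 0.052 × 0.01 × 0.032 = 0.00001664
  Condition Beta: 0.264 × 0.07 × 0.04 = 0.0007392
  Condition Epsilon: 0.052 × 0.035 × 0.14 = 0.0002548
  Condition Alpha: 0.224 × 0.492 × 0.256 = 0.028213248
  Condition Delta: 0.268 × 0.14 × 0.0725 = 0.0027202
  Condition Gamma: 0.14 × 0.0375 × 0.19 = 0.0009975
Sum = 0.032941588.
Largest term belongs to Condition Alpha, so Condition Alpha is most probable.

Condition Alpha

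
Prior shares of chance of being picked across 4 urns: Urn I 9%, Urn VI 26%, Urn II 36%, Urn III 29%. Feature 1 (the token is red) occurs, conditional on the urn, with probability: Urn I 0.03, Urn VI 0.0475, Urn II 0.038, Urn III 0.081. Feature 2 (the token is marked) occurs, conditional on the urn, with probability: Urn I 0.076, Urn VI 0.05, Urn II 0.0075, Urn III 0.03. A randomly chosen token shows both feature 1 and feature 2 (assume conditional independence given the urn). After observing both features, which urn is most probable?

Prior × likelihood for each hypothesis:
  Urn I: 0.09 × 0.03 × 0.076 = 0.0002052
  Urn VI: 0.26 × 0.0475 × 0.05 = 0.0006175
  Urn II: 0.36 × 0.038 × 0.0075 = 0.0001026
  Urn III: 0.29 × 0.081 × 0.03 = 0.0007047
Normalizing constant = 0.00163.
Largest term belongs to Urn III, so Urn III is most probable.

Urn III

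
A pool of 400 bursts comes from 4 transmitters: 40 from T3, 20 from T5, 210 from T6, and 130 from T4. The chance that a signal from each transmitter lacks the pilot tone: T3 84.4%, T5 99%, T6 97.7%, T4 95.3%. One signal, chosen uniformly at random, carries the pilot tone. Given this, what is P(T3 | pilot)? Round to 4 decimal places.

Taking complements, P(pilot | each) = T3 0.156, T5 0.01, T6 0.023, T4 0.047.
Compute prior × likelihood for every hypothesis:
  T3: 0.1 × 0.156 = 0.0156
  T5: 0.05 × 0.01 = 0.0005
  T6: 0.525 × 0.023 = 0.012075
  T4: 0.325 × 0.047 = 0.015275
Sum = 0.04345.
P(T3 | evidence) = 0.0156 / 0.04345 ≈ 0.3590.

0.3590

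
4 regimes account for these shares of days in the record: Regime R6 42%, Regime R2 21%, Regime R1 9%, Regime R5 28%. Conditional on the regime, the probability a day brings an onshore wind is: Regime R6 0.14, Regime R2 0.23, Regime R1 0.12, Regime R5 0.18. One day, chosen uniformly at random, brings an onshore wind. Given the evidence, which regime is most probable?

Regime R6

Prior × likelihood for each hypothesis:
  Regime R6: 0.42 × 0.14 = 0.0588
  Regime R2: 0.21 × 0.23 = 0.0483
  Regime R1: 0.09 × 0.12 = 0.0108
  Regime R5: 0.28 × 0.18 = 0.0504
Normalizing constant = 0.1683.
Largest term belongs to Regime R6, so Regime R6 is most probable.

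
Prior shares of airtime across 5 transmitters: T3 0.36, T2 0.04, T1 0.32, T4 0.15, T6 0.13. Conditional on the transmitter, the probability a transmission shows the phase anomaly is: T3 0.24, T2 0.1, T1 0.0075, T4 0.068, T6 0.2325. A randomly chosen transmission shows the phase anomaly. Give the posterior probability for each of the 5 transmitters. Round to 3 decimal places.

Prior × likelihood for each hypothesis:
  T3: 0.36 × 0.24 = 0.0864
  T2: 0.04 × 0.1 = 0.004
  T1: 0.32 × 0.0075 = 0.0024
  T4: 0.15 × 0.068 = 0.0102
  T6: 0.13 × 0.2325 = 0.030225
Sum = 0.133225.
P(T3 | anomaly) = 0.0864/0.133225 ≈ 0.649
P(T2 | anomaly) = 0.004/0.133225 ≈ 0.030
P(T1 | anomaly) = 0.0024/0.133225 ≈ 0.018
P(T4 | anomaly) = 0.0102/0.133225 ≈ 0.077
P(T6 | anomaly) = 0.030225/0.133225 ≈ 0.227

T3 0.649, T2 0.030, T1 0.018, T4 0.077, T6 0.227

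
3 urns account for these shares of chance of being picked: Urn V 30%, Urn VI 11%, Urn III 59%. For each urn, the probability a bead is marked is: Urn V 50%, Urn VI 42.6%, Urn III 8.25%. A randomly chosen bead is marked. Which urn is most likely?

Compute prior × likelihood for every hypothesis:
  Urn V: 0.3 × 0.5 = 0.15
  Urn VI: 0.11 × 0.426 = 0.04686
  Urn III: 0.59 × 0.0825 = 0.048675
Sum = 0.245535.
Largest term belongs to Urn V, so Urn V is most probable.

Urn V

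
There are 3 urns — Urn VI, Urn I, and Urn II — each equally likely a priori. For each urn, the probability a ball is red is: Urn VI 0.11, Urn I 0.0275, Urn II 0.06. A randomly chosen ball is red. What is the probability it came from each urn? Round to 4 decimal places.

Urn VI 0.5570, Urn I 0.1392, Urn II 0.3038

Since the prior is uniform, the posterior is proportional to the likelihood:
  Urn VI: 0.11
  Urn I: 0.0275
  Urn II: 0.06
Sum = 0.1975.
P(Urn VI | red) = 0.11/0.1975 ≈ 0.5570
P(Urn I | red) = 0.0275/0.1975 ≈ 0.1392
P(Urn II | red) = 0.06/0.1975 ≈ 0.3038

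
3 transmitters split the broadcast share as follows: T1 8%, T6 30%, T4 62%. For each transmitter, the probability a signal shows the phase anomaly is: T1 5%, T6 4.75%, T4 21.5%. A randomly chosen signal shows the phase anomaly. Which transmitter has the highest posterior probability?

T4

Prior × likelihood for each hypothesis:
  T1: 0.08 × 0.05 = 0.004
  T6: 0.3 × 0.0475 = 0.01425
  T4: 0.62 × 0.215 = 0.1333
Normalizing constant = 0.15155.
Largest term belongs to T4, so T4 is most probable.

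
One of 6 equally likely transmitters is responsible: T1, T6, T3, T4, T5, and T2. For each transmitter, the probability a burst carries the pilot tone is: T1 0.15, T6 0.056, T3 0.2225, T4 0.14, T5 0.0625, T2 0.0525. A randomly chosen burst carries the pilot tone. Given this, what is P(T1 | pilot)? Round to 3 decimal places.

With a uniform prior (1/6 each), posterior ∝ likelihood:
  T1: 0.15
  T6: 0.056
  T3: 0.2225
  T4: 0.14
  T5: 0.0625
  T2: 0.0525
Normalizing constant = 0.6835.
P(T1 | evidence) = 0.15 / 0.6835 ≈ 0.219.

0.219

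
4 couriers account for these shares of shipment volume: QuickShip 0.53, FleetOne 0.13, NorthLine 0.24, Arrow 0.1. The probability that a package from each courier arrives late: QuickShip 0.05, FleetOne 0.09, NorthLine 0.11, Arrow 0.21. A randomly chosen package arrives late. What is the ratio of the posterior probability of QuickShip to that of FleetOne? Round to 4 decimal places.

2.2650

Prior × likelihood for each hypothesis:
  QuickShip: 0.53 × 0.05 = 0.0265
  FleetOne: 0.13 × 0.09 = 0.0117
  NorthLine: 0.24 × 0.11 = 0.0264
  Arrow: 0.1 × 0.21 = 0.021
Normalizing constant = 0.0856.
The ratio is 0.0265 / 0.0117 (the normalizer cancels) = 2.2650.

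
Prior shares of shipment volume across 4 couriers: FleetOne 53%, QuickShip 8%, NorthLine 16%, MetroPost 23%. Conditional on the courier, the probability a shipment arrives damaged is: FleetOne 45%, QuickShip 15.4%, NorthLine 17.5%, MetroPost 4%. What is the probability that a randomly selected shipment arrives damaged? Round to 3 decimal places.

Unnormalized posteriors (prior × likelihood):
  FleetOne: 0.53 × 0.45 = 0.2385
  QuickShip: 0.08 × 0.154 = 0.01232
  NorthLine: 0.16 × 0.175 = 0.028
  MetroPost: 0.23 × 0.04 = 0.0092
P(damaged) = 0.2385 + 0.01232 + 0.028 + 0.0092 = 0.28802 → 0.288.

0.288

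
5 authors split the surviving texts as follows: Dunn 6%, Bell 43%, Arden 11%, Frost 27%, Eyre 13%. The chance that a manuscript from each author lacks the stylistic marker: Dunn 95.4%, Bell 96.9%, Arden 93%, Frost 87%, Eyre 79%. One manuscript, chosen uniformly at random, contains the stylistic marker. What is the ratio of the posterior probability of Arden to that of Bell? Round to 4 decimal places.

Taking complements, P(marker | each) = Dunn 0.046, Bell 0.031, Arden 0.07, Frost 0.13, Eyre 0.21.
By Bayes' rule, posterior ∝ prior × likelihood:
  Dunn: 0.06 × 0.046 = 0.00276
  Bell: 0.43 × 0.031 = 0.01333
  Arden: 0.11 × 0.07 = 0.0077
  Frost: 0.27 × 0.13 = 0.0351
  Eyre: 0.13 × 0.21 = 0.0273
Total = 0.08619.
The ratio is 0.0077 / 0.01333 (the normalizer cancels) = 0.5776.

0.5776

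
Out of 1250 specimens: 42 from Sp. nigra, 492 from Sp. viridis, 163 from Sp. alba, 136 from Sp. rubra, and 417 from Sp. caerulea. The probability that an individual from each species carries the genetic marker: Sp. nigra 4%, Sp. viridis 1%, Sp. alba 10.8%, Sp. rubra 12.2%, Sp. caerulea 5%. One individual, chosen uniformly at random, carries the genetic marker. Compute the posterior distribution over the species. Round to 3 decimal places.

Sp. nigra 0.027, Sp. viridis 0.080, Sp. alba 0.286, Sp. rubra 0.269, Sp. caerulea 0.338

Unnormalized posteriors (prior × likelihood):
  Sp. nigra: 0.0336 × 0.04 = 0.001344
  Sp. viridis: 0.3936 × 0.01 = 0.003936
  Sp. alba: 0.1304 × 0.108 = 0.0140832
  Sp. rubra: 0.1088 × 0.122 = 0.0132736
  Sp. caerulea: 0.3336 × 0.05 = 0.01668
Sum = 0.0493168.
P(Sp. nigra | marker) = 0.001344/0.0493168 ≈ 0.027
P(Sp. viridis | marker) = 0.003936/0.0493168 ≈ 0.080
P(Sp. alba | marker) = 0.0140832/0.0493168 ≈ 0.286
P(Sp. rubra | marker) = 0.0132736/0.0493168 ≈ 0.269
P(Sp. caerulea | marker) = 0.01668/0.0493168 ≈ 0.338
(Check: 0.027+0.080+0.286+0.269+0.338 = 1.000.)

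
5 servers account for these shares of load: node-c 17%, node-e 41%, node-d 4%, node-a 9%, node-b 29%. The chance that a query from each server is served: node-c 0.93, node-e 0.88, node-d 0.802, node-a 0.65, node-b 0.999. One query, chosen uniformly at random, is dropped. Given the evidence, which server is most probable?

Taking complements, P(dropped | each) = node-c 0.07, node-e 0.12, node-d 0.198, node-a 0.35, node-b 0.001.
Compute prior × likelihood for every hypothesis:
  node-c: 0.17 × 0.07 = 0.0119
  node-e: 0.41 × 0.12 = 0.0492
  node-d: 0.04 × 0.198 = 0.00792
  node-a: 0.09 × 0.35 = 0.0315
  node-b: 0.29 × 0.001 = 0.00029
Total = 0.10081.
Largest term belongs to node-e, so node-e is most probable.

node-e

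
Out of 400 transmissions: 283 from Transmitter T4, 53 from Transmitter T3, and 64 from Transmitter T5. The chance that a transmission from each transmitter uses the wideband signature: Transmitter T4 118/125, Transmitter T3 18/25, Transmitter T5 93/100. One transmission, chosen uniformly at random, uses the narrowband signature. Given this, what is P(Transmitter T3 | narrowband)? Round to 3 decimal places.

0.422

Taking complements, P(narrowband | each) = Transmitter T4 0.056, Transmitter T3 0.28, Transmitter T5 0.07.
By Bayes' rule, posterior ∝ prior × likelihood:
  Transmitter T4: 0.7075 × 0.056 = 0.03962
  Transmitter T3: 0.1325 × 0.28 = 0.0371
  Transmitter T5: 0.16 × 0.07 = 0.0112
Sum = 0.08792.
P(Transmitter T3 | evidence) = 0.0371 / 0.08792 ≈ 0.422.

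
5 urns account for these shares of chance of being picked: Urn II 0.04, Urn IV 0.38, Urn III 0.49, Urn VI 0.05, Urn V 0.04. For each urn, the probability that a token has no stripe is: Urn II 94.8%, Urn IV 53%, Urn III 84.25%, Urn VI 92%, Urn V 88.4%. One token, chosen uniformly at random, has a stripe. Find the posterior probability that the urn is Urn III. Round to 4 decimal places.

0.2896

Taking complements, P(striped | each) = Urn II 0.052, Urn IV 0.47, Urn III 0.1575, Urn VI 0.08, Urn V 0.116.
Unnormalized posteriors (prior × likelihood):
  Urn II: 0.04 × 0.052 = 0.00208
  Urn IV: 0.38 × 0.47 = 0.1786
  Urn III: 0.49 × 0.1575 = 0.077175
  Urn VI: 0.05 × 0.08 = 0.004
  Urn V: 0.04 × 0.116 = 0.00464
Total = 0.266495.
P(Urn III | evidence) = 0.077175 / 0.266495 ≈ 0.2896.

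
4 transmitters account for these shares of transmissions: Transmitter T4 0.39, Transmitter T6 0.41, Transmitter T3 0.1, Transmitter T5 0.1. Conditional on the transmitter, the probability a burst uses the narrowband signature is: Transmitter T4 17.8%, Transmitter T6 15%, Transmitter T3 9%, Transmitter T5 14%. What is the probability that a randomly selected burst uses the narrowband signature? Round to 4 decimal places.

Prior × likelihood for each hypothesis:
  Transmitter T4: 0.39 × 0.178 = 0.06942
  Transmitter T6: 0.41 × 0.15 = 0.0615
  Transmitter T3: 0.1 × 0.09 = 0.009
  Transmitter T5: 0.1 × 0.14 = 0.014
P(narrowband) = 0.06942 + 0.0615 + 0.009 + 0.014 = 0.15392 → 0.1539.

0.1539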